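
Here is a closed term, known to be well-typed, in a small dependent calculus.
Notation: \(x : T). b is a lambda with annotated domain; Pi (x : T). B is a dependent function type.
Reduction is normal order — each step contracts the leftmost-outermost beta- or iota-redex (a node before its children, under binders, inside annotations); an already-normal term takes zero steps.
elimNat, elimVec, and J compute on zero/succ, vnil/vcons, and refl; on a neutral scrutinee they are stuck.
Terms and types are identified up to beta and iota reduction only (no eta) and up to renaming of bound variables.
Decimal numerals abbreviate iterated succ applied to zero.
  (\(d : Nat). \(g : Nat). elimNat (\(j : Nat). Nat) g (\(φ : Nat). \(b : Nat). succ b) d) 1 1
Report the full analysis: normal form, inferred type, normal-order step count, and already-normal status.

normal form:
  2
type:
  Nat
normal-order step count: 6
term was already normal: no
first contracted redex: a beta-redex


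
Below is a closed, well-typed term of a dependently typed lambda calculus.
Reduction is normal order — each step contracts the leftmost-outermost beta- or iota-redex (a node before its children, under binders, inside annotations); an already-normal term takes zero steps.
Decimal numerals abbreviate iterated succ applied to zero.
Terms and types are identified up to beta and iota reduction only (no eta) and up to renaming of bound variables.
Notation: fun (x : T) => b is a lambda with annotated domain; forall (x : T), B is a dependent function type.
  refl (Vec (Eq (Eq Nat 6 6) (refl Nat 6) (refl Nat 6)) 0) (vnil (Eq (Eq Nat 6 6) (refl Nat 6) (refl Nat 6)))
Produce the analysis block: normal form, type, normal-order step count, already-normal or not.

normal form:
  refl (Vec (Eq (Eq Nat 6 6) (refl Nat 6) (refl Nat 6)) 0) (vnil (Eq (Eq Nat 6 6) (refl Nat 6) (refl Nat 6)))
inferred type:
  Eq (Vec (Eq (Eq Nat 6 6) (refl Nat 6) (refl Nat 6)) 0) (vnil (Eq (Eq Nat 6 6) (refl Nat 6) (refl Nat 6))) (vnil (Eq (Eq Nat 6 6) (refl Nat 6) (refl Nat 6)))
steps to reach normal form (normal order): 0
already normal: yes


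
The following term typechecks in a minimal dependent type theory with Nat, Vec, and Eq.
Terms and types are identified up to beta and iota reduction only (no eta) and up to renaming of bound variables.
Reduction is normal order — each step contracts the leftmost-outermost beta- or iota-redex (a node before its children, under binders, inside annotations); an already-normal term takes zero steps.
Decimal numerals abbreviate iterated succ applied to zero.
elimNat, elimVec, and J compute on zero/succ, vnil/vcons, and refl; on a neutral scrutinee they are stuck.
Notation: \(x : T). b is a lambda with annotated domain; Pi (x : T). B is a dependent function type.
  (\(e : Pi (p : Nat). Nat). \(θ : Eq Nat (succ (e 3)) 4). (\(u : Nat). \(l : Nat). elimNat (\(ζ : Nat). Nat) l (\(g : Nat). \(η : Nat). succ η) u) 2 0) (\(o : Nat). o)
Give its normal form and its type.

reduced normal form:
  \(e : Eq Nat 4 4). 2
the term's type:
  Pi (e : Eq Nat 4 4). Nat


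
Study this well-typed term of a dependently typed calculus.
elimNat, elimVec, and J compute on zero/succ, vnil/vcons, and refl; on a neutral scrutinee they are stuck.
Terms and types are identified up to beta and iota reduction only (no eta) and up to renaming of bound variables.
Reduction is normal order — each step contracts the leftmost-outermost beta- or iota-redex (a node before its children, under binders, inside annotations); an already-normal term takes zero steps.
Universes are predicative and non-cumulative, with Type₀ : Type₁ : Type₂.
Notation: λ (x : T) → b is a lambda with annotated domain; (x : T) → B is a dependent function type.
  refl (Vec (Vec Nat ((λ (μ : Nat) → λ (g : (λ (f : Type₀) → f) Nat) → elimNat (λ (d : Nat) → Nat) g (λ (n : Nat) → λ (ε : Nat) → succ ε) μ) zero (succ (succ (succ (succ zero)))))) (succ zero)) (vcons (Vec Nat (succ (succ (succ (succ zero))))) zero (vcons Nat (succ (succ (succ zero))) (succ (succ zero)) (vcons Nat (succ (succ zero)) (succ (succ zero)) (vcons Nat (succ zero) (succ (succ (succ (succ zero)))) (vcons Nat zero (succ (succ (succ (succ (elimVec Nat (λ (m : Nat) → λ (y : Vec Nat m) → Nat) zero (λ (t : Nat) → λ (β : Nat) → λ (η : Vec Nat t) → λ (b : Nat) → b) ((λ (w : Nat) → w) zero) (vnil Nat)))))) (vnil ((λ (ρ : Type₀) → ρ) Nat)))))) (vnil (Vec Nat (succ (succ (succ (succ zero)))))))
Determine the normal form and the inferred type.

reduced normal form:
  refl (Vec (Vec Nat (succ (succ (succ (succ zero))))) (succ zero)) (vcons (Vec Nat (succ (succ (succ (succ zero))))) zero (vcons Nat (succ (succ (succ zero))) (succ (succ zero)) (vcons Nat (succ (succ zero)) (succ (succ zero)) (vcons Nat (succ zero) (succ (succ (succ (succ zero)))) (vcons Nat zero (succ (succ (succ (succ zero)))) (vnil Nat))))) (vnil (Vec Nat (succ (succ (succ (succ zero)))))))
type:
  Eq (Vec (Vec Nat (succ (succ (succ (succ zero))))) (succ zero)) (vcons (Vec Nat (succ (succ (succ (succ zero))))) zero (vcons Nat (succ (succ (succ zero))) (succ (succ zero)) (vcons Nat (succ (succ zero)) (succ (succ zero)) (vcons Nat (succ zero) (succ (succ (succ (succ zero)))) (vcons Nat zero (succ (succ (succ (succ zero)))) (vnil Nat))))) (vnil (Vec Nat (succ (succ (succ (succ zero))))))) (vcons (Vec Nat (succ (succ (succ (succ zero))))) zero (vcons Nat (succ (succ (succ zero))) (succ (succ zero)) (vcons Nat (succ (succ zero)) (succ (succ zero)) (vcons Nat (succ zero) (succ (succ (succ (succ zero)))) (vcons Nat zero (succ (succ (succ (succ zero)))) (vnil Nat))))) (vnil (Vec Nat (succ (succ (succ (succ zero)))))))


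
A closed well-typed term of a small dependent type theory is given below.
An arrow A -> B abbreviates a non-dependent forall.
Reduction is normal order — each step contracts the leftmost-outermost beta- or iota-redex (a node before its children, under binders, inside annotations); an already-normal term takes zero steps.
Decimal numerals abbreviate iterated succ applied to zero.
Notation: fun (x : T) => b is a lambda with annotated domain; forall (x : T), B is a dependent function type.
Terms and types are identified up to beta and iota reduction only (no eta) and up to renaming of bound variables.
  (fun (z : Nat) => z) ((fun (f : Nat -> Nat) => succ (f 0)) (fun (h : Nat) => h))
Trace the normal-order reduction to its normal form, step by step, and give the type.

normal-order reduction sequence:
  (fun (z : Nat) => z) ((fun (f : Nat -> Nat) => succ (f 0)) (fun (h : Nat) => h))
  ~> (fun (z : Nat -> Nat) => succ (z 0)) (fun (f : Nat) => f)
  ~> succ ((fun (z : Nat) => z) 0)
  ~> 1
type:
  Nat


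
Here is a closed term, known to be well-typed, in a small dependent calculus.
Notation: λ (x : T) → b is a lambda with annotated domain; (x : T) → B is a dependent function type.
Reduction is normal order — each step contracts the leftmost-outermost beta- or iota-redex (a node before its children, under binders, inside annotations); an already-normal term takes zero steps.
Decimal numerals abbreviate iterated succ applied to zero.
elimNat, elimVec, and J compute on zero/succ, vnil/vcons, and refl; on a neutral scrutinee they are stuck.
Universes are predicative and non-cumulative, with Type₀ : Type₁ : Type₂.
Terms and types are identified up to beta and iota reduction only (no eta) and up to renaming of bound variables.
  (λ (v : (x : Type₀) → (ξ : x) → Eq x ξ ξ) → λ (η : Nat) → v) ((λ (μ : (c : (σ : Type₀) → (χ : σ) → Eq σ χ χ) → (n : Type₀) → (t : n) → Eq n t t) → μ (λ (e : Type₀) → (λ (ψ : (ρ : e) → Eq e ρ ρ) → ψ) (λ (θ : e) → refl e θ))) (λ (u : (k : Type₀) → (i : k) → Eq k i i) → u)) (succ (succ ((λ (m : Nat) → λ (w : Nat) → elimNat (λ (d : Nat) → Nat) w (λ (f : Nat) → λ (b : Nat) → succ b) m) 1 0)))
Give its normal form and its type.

resulting normal form:
  λ (v : Type₀) → λ (x : v) → refl v x
type:
  (v : Type₀) → (x : v) → Eq v x x


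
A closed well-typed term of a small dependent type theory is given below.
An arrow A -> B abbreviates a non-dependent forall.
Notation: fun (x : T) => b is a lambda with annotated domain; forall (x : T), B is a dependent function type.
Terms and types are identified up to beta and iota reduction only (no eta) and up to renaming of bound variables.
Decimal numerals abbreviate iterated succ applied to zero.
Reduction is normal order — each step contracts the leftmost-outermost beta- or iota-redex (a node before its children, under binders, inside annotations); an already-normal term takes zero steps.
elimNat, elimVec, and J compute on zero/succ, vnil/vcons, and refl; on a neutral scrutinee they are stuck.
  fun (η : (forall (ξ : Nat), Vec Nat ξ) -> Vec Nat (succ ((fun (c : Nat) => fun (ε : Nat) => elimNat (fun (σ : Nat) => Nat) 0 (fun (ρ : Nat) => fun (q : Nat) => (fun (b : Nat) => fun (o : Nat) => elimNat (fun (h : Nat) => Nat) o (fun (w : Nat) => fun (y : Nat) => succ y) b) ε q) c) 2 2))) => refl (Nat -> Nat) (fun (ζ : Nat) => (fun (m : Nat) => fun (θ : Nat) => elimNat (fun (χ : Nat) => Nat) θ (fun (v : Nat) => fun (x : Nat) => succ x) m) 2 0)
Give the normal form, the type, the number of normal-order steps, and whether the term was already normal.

normal form:
  fun (η : (forall (ξ : Nat), Vec Nat ξ) -> Vec Nat 5) => refl (Nat -> Nat) (fun (c : Nat) => 2)
type:
  ((forall (η : Nat), Vec Nat η) -> Vec Nat 5) -> Eq (Nat -> Nat) (fun (ξ : Nat) => 2) (fun (c : Nat) => 2)
reduction steps (normal order): 36
term was already normal: no
first contracted redex: a beta-redex


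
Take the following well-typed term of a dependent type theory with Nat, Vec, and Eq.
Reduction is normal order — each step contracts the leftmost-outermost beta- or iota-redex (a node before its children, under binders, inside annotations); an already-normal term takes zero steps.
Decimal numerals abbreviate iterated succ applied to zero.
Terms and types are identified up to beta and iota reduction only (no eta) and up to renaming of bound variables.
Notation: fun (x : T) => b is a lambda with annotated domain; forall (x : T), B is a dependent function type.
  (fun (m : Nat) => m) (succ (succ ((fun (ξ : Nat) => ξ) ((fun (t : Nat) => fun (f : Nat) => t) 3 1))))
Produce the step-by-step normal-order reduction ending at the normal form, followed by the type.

normal-order reduction:
  (fun (m : Nat) => m) (succ (succ ((fun (ξ : Nat) => ξ) ((fun (t : Nat) => fun (f : Nat) => t) 3 1))))
  ~> succ (succ ((fun (m : Nat) => m) ((fun (ξ : Nat) => fun (t : Nat) => ξ) 3 1)))
  ~> succ (succ ((fun (m : Nat) => fun (ξ : Nat) => m) 3 1))
  ~> succ (succ ((fun (m : Nat) => 3) 1))
  ~> 5
type:
  Nat


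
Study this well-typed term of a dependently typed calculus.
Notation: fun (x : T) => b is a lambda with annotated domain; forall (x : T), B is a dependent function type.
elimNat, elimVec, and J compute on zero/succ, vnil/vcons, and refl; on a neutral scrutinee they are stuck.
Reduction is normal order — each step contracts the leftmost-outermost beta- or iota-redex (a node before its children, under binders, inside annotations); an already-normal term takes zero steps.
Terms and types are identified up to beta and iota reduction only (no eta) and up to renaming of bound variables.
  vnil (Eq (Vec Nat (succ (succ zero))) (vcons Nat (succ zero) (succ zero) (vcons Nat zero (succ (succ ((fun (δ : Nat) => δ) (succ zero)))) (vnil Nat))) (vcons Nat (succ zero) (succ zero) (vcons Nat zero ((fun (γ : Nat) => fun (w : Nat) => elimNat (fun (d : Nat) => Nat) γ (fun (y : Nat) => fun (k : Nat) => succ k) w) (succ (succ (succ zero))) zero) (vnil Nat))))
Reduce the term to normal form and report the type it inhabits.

normal form:
  vnil (Eq (Vec Nat (succ (succ zero))) (vcons Nat (succ zero) (succ zero) (vcons Nat zero (succ (succ (succ zero))) (vnil Nat))) (vcons Nat (succ zero) (succ zero) (vcons Nat zero (succ (succ (succ zero))) (vnil Nat))))
inferred type:
  Vec (Eq (Vec Nat (succ (succ zero))) (vcons Nat (succ zero) (succ zero) (vcons Nat zero (succ (succ (succ zero))) (vnil Nat))) (vcons Nat (succ zero) (succ zero) (vcons Nat zero (succ (succ (succ zero))) (vnil Nat)))) zero
observation: 4 normal-order steps separate the term from its normal form.


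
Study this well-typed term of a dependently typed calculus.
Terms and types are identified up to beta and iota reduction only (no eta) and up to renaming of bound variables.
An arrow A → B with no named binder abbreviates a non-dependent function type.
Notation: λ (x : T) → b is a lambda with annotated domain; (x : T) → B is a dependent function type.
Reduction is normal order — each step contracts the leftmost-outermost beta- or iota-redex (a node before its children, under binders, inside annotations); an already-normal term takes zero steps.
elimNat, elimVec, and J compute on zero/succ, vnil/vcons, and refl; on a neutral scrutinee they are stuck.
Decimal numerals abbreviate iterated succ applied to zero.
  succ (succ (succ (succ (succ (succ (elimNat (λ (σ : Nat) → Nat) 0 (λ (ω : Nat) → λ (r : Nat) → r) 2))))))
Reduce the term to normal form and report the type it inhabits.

normal form:
  6
inferred type:
  Nat


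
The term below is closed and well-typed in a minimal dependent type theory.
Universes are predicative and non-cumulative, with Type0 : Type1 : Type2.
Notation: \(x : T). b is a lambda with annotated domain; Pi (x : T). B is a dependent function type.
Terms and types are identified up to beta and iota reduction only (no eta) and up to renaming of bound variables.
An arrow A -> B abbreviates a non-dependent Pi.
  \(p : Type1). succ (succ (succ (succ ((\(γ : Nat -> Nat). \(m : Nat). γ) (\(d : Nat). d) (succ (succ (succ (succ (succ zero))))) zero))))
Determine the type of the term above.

type:
  Type1 -> Nat


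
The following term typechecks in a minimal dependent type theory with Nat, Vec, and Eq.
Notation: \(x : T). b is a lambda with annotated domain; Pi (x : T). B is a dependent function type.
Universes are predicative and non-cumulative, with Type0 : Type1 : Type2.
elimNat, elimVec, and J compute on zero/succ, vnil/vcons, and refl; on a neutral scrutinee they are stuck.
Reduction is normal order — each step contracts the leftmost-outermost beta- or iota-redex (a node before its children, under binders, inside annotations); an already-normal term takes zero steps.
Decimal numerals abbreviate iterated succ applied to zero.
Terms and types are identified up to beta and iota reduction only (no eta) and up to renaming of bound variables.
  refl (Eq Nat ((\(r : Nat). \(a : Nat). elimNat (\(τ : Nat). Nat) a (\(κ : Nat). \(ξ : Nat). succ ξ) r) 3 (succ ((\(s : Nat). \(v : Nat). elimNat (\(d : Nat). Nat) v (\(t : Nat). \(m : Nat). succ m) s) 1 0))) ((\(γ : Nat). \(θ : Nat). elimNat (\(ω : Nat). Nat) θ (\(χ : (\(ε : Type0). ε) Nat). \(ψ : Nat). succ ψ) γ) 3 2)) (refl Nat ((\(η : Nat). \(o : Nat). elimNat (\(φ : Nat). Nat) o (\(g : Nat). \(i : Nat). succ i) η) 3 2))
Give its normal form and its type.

normal form:
  refl (Eq Nat 5 5) (refl Nat 5)
inferred type:
  Eq (Eq Nat 5 5) (refl Nat 5) (refl Nat 5)


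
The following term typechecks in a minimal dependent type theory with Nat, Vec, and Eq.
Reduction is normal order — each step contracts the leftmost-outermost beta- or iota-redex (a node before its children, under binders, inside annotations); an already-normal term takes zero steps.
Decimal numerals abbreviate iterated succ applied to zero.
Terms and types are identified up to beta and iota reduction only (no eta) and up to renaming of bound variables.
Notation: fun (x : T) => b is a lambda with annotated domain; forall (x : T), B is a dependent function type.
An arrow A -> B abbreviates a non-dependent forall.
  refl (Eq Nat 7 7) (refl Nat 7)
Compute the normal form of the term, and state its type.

reduced normal form:
  refl (Eq Nat 7 7) (refl Nat 7)
inferred type:
  Eq (Eq Nat 7 7) (refl Nat 7) (refl Nat 7)
observation: the term is already in normal form.


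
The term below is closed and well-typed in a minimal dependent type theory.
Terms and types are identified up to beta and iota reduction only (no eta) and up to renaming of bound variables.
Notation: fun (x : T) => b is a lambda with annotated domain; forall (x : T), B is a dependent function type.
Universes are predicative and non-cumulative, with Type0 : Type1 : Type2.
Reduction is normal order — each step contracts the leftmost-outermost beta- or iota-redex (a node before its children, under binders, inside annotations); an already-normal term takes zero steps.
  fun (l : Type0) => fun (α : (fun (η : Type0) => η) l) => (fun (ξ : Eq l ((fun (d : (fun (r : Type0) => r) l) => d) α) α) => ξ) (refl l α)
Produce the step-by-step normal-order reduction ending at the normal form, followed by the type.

normal-order reduction sequence:
  fun (l : Type0) => fun (α : (fun (η : Type0) => η) l) => (fun (ξ : Eq l ((fun (d : (fun (r : Type0) => r) l) => d) α) α) => ξ) (refl l α)
  ~> fun (l : Type0) => fun (α : l) => (fun (η : Eq l ((fun (ξ : (fun (d : Type0) => d) l) => ξ) α) α) => η) (refl l α)
  ~> fun (l : Type0) => fun (α : l) => refl l α
inferred type:
  forall (l : Type0), forall (α : l), Eq l α α


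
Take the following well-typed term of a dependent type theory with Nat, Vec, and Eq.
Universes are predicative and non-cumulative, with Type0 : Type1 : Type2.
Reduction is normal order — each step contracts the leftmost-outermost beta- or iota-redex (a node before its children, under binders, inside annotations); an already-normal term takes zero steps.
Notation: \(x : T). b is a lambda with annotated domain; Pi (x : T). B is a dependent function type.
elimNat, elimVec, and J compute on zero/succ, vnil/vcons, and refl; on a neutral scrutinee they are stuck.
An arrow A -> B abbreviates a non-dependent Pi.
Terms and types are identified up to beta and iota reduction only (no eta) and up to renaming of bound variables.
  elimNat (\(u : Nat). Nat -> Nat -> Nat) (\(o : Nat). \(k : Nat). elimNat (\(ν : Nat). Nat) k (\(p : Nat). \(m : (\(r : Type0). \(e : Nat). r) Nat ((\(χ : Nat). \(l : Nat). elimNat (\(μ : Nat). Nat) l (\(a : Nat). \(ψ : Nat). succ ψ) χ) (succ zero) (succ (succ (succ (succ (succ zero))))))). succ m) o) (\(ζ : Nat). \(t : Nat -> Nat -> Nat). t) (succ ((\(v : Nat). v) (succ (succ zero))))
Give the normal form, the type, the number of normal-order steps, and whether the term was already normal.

reduced normal form:
  \(u : Nat). \(o : Nat). elimNat (\(k : Nat). Nat) o (\(ν : Nat). \(p : Nat). succ p) u
the term's type:
  Nat -> Nat -> Nat
steps to reach normal form (normal order): 13
already normal: no
first contracted redex: an elimNat iota-redex


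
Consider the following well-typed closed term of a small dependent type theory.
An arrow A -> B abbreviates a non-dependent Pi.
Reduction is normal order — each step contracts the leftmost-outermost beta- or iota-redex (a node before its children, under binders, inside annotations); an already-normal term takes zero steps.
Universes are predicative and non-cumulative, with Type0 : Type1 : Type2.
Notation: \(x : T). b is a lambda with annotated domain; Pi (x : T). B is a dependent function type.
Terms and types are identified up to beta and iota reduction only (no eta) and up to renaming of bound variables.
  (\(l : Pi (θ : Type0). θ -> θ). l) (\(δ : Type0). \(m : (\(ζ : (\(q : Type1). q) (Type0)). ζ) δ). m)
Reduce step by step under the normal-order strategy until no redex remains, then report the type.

normal-order reduction sequence:
  (\(l : Pi (θ : Type0). θ -> θ). l) (\(δ : Type0). \(m : (\(ζ : (\(q : Type1). q) (Type0)). ζ) δ). m)
  ~> \(l : Type0). \(θ : (\(δ : (\(m : Type1). m) (Type0)). δ) l). θ
  ~> \(l : Type0). \(θ : l). θ
inferred type:
  Pi (l : Type0). l -> l


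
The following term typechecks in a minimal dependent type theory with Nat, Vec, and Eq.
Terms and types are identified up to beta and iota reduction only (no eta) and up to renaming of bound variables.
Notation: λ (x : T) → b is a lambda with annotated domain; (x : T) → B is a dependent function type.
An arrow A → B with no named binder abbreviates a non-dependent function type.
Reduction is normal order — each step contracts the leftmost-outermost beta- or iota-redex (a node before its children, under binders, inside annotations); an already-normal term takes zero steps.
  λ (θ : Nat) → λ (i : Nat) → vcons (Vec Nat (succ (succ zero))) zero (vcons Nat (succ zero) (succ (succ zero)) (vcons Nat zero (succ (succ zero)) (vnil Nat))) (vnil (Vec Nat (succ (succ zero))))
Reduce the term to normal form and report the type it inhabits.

normal form:
  λ (θ : Nat) → λ (i : Nat) → vcons (Vec Nat (succ (succ zero))) zero (vcons Nat (succ zero) (succ (succ zero)) (vcons Nat zero (succ (succ zero)) (vnil Nat))) (vnil (Vec Nat (succ (succ zero))))
inferred type:
  Nat → Nat → Vec (Vec Nat (succ (succ zero))) (succ zero)
observation: no redex remains anywhere in the term; it is its own normal form.


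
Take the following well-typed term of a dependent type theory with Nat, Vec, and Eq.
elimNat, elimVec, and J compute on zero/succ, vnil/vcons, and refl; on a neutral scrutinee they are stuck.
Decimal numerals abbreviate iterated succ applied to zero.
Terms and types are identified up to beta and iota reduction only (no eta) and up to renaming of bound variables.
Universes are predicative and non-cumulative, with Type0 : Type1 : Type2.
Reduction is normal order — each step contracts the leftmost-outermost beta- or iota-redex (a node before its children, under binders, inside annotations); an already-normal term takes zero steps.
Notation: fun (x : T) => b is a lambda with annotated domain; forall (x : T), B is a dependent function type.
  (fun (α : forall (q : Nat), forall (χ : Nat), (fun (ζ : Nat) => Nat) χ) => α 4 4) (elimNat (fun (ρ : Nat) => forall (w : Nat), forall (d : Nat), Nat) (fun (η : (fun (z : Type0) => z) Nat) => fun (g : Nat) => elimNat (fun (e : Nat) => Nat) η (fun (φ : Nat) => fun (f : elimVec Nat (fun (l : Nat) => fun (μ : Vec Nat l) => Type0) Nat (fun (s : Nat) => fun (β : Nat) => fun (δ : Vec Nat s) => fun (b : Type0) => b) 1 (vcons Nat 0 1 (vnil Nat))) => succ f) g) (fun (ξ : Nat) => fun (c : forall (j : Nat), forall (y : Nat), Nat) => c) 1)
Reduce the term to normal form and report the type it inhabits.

reduced normal form:
  8
the term's type:
  Nat
observation: the first redex contracted is a beta-redex; the normal form is reached in 20 normal-order steps.


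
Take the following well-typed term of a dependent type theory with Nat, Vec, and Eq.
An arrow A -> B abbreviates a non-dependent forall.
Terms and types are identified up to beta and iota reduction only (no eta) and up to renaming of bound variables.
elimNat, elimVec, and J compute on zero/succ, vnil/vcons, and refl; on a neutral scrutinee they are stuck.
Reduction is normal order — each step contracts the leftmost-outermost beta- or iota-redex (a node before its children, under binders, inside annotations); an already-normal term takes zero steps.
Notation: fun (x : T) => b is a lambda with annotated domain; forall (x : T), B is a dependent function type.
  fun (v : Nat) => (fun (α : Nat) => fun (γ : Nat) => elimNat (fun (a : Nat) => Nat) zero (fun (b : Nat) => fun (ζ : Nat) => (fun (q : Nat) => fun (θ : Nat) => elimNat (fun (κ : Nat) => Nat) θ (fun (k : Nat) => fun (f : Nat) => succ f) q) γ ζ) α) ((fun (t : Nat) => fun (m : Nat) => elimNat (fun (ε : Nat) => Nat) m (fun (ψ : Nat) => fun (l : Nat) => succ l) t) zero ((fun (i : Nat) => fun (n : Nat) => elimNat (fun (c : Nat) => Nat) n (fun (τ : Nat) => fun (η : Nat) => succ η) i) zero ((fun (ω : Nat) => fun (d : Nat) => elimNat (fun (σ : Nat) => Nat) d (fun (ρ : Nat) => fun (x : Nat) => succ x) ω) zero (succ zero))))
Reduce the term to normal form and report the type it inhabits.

normal form:
  fun (v : Nat) => fun (α : Nat) => elimNat (fun (γ : Nat) => Nat) zero (fun (a : Nat) => fun (b : Nat) => succ b) α
type:
  Nat -> Nat -> Nat
observation: contracting a beta-redex first, the term normalizes in 16 steps.


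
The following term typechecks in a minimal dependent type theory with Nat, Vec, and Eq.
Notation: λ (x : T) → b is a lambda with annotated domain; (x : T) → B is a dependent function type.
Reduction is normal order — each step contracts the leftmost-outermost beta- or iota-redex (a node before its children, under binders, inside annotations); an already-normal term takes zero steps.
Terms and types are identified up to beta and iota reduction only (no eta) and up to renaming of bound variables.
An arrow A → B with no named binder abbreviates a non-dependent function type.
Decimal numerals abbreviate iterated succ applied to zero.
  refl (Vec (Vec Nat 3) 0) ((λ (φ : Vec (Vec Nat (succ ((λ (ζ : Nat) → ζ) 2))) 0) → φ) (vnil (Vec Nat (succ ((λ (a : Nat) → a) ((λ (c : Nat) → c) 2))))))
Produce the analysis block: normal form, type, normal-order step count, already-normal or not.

resulting normal form:
  refl (Vec (Vec Nat 3) 0) (vnil (Vec Nat 3))
inferred type:
  Eq (Vec (Vec Nat 3) 0) (vnil (Vec Nat 3)) (vnil (Vec Nat 3))
reduction steps (normal order): 3
term was already normal: no
first redex: a beta-redex


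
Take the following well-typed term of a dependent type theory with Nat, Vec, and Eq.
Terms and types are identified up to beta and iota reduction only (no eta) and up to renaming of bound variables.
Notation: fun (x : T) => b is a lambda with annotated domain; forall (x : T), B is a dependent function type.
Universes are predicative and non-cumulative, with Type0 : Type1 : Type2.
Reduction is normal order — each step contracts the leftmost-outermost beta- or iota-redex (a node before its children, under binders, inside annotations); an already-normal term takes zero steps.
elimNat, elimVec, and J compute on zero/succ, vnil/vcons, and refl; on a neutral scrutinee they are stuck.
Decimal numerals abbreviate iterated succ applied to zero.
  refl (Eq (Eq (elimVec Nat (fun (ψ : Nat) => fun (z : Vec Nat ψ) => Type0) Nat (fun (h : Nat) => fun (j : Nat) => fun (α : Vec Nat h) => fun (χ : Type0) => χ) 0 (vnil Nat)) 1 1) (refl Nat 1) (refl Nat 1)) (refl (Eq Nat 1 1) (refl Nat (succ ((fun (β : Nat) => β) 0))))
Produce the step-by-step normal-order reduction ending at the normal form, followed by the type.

reduction (normal order):
  refl (Eq (Eq (elimVec Nat (fun (ψ : Nat) => fun (z : Vec Nat ψ) => Type0) Nat (fun (h : Nat) => fun (j : Nat) => fun (α : Vec Nat h) => fun (χ : Type0) => χ) 0 (vnil Nat)) 1 1) (refl Nat 1) (refl Nat 1)) (refl (Eq Nat 1 1) (refl Nat (succ ((fun (β : Nat) => β) 0))))
  ~> refl (Eq (Eq Nat 1 1) (refl Nat 1) (refl Nat 1)) (refl (Eq Nat 1 1) (refl Nat (succ ((fun (ψ : Nat) => ψ) 0))))
  ~> refl (Eq (Eq Nat 1 1) (refl Nat 1) (refl Nat 1)) (refl (Eq Nat 1 1) (refl Nat 1))
the term's type:
  Eq (Eq (Eq Nat 1 1) (refl Nat 1) (refl Nat 1)) (refl (Eq Nat 1 1) (refl Nat 1)) (refl (Eq Nat 1 1) (refl Nat 1))


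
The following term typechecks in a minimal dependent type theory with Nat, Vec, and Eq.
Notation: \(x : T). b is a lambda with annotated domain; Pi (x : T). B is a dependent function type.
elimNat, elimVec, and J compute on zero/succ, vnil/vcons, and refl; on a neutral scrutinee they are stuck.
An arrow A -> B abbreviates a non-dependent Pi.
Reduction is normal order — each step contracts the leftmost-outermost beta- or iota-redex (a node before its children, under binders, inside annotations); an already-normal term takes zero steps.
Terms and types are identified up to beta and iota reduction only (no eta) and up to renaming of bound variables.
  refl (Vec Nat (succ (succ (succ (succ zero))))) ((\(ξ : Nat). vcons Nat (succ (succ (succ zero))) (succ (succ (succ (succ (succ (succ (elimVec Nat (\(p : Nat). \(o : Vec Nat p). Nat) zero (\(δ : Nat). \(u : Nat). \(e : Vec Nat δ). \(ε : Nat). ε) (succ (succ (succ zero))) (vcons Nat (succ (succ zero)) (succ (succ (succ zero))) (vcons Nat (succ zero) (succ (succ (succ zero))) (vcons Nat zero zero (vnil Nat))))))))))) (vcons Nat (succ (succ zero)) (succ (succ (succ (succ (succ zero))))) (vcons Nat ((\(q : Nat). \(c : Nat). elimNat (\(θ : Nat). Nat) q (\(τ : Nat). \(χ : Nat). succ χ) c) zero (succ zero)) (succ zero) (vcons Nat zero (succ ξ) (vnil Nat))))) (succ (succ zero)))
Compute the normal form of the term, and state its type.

normal form:
  refl (Vec Nat (succ (succ (succ (succ zero))))) (vcons Nat (succ (succ (succ zero))) (succ (succ (succ (succ (succ (succ zero)))))) (vcons Nat (succ (succ zero)) (succ (succ (succ (succ (succ zero))))) (vcons Nat (succ zero) (succ zero) (vcons Nat zero (succ (succ (succ zero))) (vnil Nat)))))
the term's type:
  Eq (Vec Nat (succ (succ (succ (succ zero))))) (vcons Nat (succ (succ (succ zero))) (succ (succ (succ (succ (succ (succ zero)))))) (vcons Nat (succ (succ zero)) (succ (succ (succ (succ (succ zero))))) (vcons Nat (succ zero) (succ zero) (vcons Nat zero (succ (succ (succ zero))) (vnil Nat))))) (vcons Nat (succ (succ (succ zero))) (succ (succ (succ (succ (succ (succ zero)))))) (vcons Nat (succ (succ zero)) (succ (succ (succ (succ (succ zero))))) (vcons Nat (succ zero) (succ zero) (vcons Nat zero (succ (succ (succ zero))) (vnil Nat)))))
observation: the leftmost-outermost redex is a beta-redex, and normalization takes 23 steps.


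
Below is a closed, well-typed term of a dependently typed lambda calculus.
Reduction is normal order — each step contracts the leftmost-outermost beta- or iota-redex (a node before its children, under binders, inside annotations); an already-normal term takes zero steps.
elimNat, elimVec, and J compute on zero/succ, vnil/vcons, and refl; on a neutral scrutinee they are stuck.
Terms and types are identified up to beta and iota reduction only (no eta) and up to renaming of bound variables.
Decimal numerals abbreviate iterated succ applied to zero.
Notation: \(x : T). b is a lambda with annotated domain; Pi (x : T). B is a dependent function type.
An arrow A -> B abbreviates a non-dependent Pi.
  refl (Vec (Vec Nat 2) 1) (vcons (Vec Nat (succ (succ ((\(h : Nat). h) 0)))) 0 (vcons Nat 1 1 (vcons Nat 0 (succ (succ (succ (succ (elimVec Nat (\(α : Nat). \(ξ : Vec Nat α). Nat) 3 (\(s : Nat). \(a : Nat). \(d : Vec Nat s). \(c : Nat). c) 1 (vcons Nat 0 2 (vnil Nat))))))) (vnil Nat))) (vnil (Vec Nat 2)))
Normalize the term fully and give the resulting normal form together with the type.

normal form:
  refl (Vec (Vec Nat 2) 1) (vcons (Vec Nat 2) 0 (vcons Nat 1 1 (vcons Nat 0 7 (vnil Nat))) (vnil (Vec Nat 2)))
inferred type:
  Eq (Vec (Vec Nat 2) 1) (vcons (Vec Nat 2) 0 (vcons Nat 1 1 (vcons Nat 0 7 (vnil Nat))) (vnil (Vec Nat 2))) (vcons (Vec Nat 2) 0 (vcons Nat 1 1 (vcons Nat 0 7 (vnil Nat))) (vnil (Vec Nat 2)))
observation: the leftmost-outermost redex is a beta-redex, and normalization takes 7 steps.


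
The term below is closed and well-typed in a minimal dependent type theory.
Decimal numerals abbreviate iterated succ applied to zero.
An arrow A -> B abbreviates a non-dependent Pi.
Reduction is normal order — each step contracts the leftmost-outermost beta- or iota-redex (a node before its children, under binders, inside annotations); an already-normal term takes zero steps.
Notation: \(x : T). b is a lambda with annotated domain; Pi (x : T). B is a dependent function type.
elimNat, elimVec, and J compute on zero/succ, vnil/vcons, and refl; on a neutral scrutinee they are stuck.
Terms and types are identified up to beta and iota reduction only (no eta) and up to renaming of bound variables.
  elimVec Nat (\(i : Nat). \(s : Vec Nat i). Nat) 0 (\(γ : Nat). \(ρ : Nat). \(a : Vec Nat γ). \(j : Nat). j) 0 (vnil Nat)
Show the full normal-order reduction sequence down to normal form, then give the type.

normal-order reduction:
  elimVec Nat (\(i : Nat). \(s : Vec Nat i). Nat) 0 (\(γ : Nat). \(ρ : Nat). \(a : Vec Nat γ). \(j : Nat). j) 0 (vnil Nat)
  ~> 0
inferred type:
  Nat


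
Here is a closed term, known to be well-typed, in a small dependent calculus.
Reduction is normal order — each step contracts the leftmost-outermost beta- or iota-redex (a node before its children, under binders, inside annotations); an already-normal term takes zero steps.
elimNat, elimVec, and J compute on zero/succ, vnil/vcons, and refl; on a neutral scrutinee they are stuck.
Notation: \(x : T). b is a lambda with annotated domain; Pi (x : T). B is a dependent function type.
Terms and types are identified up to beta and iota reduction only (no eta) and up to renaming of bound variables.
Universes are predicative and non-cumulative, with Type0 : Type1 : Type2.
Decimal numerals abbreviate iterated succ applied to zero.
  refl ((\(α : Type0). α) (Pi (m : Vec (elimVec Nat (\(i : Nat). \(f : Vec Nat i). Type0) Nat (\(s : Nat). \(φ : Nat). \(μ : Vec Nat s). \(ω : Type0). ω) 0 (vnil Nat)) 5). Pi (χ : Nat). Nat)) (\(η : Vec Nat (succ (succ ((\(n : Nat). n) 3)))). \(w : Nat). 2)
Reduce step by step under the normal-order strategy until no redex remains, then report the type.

normal-order reduction:
  refl ((\(α : Type0). α) (Pi (m : Vec (elimVec Nat (\(i : Nat). \(f : Vec Nat i). Type0) Nat (\(s : Nat). \(φ : Nat). \(μ : Vec Nat s). \(ω : Type0). ω) 0 (vnil Nat)) 5). Pi (χ : Nat). Nat)) (\(η : Vec Nat (succ (succ ((\(n : Nat). n) 3)))). \(w : Nat). 2)
  ~> refl (Pi (α : Vec (elimVec Nat (\(m : Nat). \(i : Vec Nat m). Type0) Nat (\(f : Nat). \(s : Nat). \(φ : Vec Nat f). \(μ : Type0). μ) 0 (vnil Nat)) 5). Pi (ω : Nat). Nat) (\(χ : Vec Nat (succ (succ ((\(η : Nat). η) 3)))). \(n : Nat). 2)
  ~> refl (Pi (α : Vec Nat 5). Pi (m : Nat). Nat) (\(i : Vec Nat (succ (succ ((\(f : Nat). f) 3)))). \(s : Nat). 2)
  ~> refl (Pi (α : Vec Nat 5). Pi (m : Nat). Nat) (\(i : Vec Nat 5). \(f : Nat). 2)
type:
  Eq (Pi (α : Vec Nat 5). Pi (m : Nat). Nat) (\(i : Vec Nat 5). \(f : Nat). 2) (\(s : Vec Nat 5). \(φ : Nat). 2)


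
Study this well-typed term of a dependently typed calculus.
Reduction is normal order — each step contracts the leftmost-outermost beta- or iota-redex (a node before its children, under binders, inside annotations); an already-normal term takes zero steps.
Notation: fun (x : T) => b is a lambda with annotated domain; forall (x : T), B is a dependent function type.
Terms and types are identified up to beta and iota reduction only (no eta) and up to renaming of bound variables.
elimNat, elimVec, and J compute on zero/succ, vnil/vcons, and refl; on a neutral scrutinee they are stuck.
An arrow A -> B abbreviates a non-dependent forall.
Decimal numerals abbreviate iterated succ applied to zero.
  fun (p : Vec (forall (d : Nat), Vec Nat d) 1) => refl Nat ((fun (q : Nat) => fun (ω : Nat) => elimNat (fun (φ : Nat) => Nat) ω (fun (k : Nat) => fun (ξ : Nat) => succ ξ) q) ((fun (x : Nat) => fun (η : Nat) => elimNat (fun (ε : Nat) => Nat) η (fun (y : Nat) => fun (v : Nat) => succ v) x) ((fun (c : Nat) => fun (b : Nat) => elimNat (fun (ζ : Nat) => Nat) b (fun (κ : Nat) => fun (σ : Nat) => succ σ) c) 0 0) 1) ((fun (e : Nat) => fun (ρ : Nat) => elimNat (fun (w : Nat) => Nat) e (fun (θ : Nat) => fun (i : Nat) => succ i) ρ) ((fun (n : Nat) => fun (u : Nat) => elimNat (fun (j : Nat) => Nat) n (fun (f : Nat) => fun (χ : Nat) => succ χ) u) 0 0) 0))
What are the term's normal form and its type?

reduced normal form:
  fun (p : Vec (forall (d : Nat), Vec Nat d) 1) => refl Nat 1
the term's type:
  Vec (forall (p : Nat), Vec Nat p) 1 -> Eq Nat 1 1


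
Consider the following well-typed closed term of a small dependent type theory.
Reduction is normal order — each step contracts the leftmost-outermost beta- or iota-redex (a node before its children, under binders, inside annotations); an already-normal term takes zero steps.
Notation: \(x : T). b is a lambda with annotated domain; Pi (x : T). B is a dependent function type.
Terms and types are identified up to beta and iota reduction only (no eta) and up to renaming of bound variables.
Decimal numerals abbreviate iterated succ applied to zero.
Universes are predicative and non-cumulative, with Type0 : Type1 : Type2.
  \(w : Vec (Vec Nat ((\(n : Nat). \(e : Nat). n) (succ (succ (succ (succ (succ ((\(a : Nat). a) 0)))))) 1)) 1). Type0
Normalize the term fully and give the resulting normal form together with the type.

normal form:
  \(w : Vec (Vec Nat 5) 1). Type0
inferred type:
  Pi (w : Vec (Vec Nat 5) 1). Type1
observation: 3 normal-order steps normalize the term, beginning with a beta-redex.


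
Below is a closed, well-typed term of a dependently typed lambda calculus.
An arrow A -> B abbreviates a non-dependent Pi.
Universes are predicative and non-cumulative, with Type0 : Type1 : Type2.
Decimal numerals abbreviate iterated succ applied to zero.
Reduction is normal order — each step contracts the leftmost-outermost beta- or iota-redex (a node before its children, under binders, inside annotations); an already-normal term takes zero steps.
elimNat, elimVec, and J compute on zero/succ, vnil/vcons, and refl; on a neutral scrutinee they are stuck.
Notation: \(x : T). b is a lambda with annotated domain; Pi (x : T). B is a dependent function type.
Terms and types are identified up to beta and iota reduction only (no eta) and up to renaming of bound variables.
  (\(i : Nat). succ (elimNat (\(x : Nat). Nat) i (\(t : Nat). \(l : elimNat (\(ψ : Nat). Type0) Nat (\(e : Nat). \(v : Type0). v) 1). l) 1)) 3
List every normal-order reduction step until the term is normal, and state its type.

normal-order reduction sequence:
  (\(i : Nat). succ (elimNat (\(x : Nat). Nat) i (\(t : Nat). \(l : elimNat (\(ψ : Nat). Type0) Nat (\(e : Nat). \(v : Type0). v) 1). l) 1)) 3
  ~> succ (elimNat (\(i : Nat). Nat) 3 (\(x : Nat). \(t : elimNat (\(l : Nat). Type0) Nat (\(ψ : Nat). \(e : Type0). e) 1). t) 1)
  ~> succ ((\(i : Nat). \(x : elimNat (\(t : Nat). Type0) Nat (\(l : Nat). \(ψ : Type0). ψ) 1). x) 0 (elimNat (\(e : Nat). Nat) 3 (\(v : Nat). \(δ : elimNat (\(ω : Nat). Type0) Nat (\(β : Nat). \(r : Type0). r) 1). δ) 0))
  ~> succ ((\(i : elimNat (\(x : Nat). Type0) Nat (\(t : Nat). \(l : Type0). l) 1). i) (elimNat (\(ψ : Nat). Nat) 3 (\(e : Nat). \(v : elimNat (\(δ : Nat). Type0) Nat (\(ω : Nat). \(β : Type0). β) 1). v) 0))
  ~> succ (elimNat (\(i : Nat). Nat) 3 (\(x : Nat). \(t : elimNat (\(l : Nat). Type0) Nat (\(ψ : Nat). \(e : Type0). e) 1). t) 0)
  ~> 4
type:
  Nat


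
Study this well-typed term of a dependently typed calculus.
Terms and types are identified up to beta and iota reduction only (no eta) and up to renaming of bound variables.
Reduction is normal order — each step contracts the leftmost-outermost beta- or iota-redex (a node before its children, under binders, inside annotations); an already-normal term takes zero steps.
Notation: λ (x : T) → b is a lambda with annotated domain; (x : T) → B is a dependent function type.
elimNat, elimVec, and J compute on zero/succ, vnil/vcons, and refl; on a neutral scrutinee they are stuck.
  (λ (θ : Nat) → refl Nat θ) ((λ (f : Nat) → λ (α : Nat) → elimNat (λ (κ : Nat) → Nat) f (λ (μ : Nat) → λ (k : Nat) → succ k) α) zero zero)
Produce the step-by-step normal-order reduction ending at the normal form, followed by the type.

normal-order reduction:
  (λ (θ : Nat) → refl Nat θ) ((λ (f : Nat) → λ (α : Nat) → elimNat (λ (κ : Nat) → Nat) f (λ (μ : Nat) → λ (k : Nat) → succ k) α) zero zero)
  ~> refl Nat ((λ (θ : Nat) → λ (f : Nat) → elimNat (λ (α : Nat) → Nat) θ (λ (κ : Nat) → λ (μ : Nat) → succ μ) f) zero zero)
  ~> refl Nat ((λ (θ : Nat) → elimNat (λ (f : Nat) → Nat) zero (λ (α : Nat) → λ (κ : Nat) → succ κ) θ) zero)
  ~> refl Nat (elimNat (λ (θ : Nat) → Nat) zero (λ (f : Nat) → λ (α : Nat) → succ α) zero)
  ~> refl Nat zero
type:
  Eq Nat zero zero


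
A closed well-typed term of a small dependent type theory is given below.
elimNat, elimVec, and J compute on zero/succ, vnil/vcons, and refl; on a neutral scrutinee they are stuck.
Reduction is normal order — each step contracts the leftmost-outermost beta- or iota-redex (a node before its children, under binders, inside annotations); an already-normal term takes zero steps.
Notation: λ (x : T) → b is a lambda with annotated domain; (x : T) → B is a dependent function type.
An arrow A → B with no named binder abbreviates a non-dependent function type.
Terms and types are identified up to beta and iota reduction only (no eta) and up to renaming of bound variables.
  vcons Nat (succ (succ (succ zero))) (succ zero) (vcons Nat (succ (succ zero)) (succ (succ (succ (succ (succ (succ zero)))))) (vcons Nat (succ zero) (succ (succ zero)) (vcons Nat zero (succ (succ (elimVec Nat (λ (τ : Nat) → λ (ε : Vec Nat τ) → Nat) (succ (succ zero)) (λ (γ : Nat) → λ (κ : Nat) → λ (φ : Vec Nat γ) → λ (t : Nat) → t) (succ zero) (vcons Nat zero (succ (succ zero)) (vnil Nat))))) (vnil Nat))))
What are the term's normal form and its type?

resulting normal form:
  vcons Nat (succ (succ (succ zero))) (succ zero) (vcons Nat (succ (succ zero)) (succ (succ (succ (succ (succ (succ zero)))))) (vcons Nat (succ zero) (succ (succ zero)) (vcons Nat zero (succ (succ (succ (succ zero)))) (vnil Nat))))
inferred type:
  Vec Nat (succ (succ (succ (succ zero))))
observation: 6 normal-order steps normalize the term, beginning with an elimVec iota-redex.
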